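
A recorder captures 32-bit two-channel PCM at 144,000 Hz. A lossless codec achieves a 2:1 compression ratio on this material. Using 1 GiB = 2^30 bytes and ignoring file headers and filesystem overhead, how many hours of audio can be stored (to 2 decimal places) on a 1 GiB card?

0.52 hours

Uncompressed byte rate = 144,000 × 4 × 2 = 1,152,000 bytes/s.
After 2:1 compression, effective rate ≈ 576000 bytes/s.
Capacity = 1 × 1,073,741,824 = 1,073,741,824 bytes.
1,073,741,824 / effective rate ≈ 1864.14 s → 0.52 hours.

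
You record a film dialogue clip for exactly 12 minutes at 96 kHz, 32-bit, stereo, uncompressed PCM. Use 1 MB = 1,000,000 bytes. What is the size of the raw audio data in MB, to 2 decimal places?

552.96 MB

Duration = exactly 12 minutes = 720 s.
Bytes = 96,000 samples/s × 720 s × 4 bytes/sample × 2 ch = 552,960,000 bytes.
552,960,000 / 1,000,000 = 552.96 MB.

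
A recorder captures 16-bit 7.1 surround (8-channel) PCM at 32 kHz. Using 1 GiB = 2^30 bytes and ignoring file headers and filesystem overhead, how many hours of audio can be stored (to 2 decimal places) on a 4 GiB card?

Uncompressed byte rate = 32,000 × 2 × 8 = 512,000 bytes/s.
Capacity = 4 × 1,073,741,824 = 4,294,967,296 bytes.
4,294,967,296 / 512,000 ≈ 8388.61 s → 2.33 hours.

2.33 hours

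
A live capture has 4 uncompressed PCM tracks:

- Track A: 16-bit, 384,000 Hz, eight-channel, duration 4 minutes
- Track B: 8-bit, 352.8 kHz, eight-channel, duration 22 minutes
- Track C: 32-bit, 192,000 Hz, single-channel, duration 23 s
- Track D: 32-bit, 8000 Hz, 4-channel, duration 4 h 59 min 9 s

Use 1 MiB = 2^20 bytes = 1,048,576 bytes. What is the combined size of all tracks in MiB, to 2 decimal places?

Track A: 4 minutes = 240 s; 384,000 × 240 × 2 × 8 = 1,474,560,000 bytes.
Track B: 22 minutes = 1,320 s; 352,800 × 1,320 × 1 × 8 = 3,725,568,000 bytes.
Track C: 192,000 × 23 × 4 × 1 = 17,664,000 bytes.
Track D: 4 h 59 min 9 s = 17,949 s; 8,000 × 17,949 × 4 × 4 = 2,297,472,000 bytes.
Total = 7,515,264,000 bytes = 7167.11 MiB.

7167.11 MiB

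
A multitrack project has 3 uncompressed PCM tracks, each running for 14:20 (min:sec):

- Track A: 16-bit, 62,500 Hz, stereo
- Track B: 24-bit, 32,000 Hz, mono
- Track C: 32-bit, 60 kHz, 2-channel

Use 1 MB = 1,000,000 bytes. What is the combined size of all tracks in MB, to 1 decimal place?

14:20 (min:sec) = 860 s.
Track A: 62,500 × 860 × 2 × 2 = 215,000,000 bytes.
Track B: 32,000 × 860 × 3 × 1 = 82,560,000 bytes.
Track C: 60,000 × 860 × 4 × 2 = 412,800,000 bytes.
Total = 710,360,000 bytes = 710.4 MB.

710.4 MB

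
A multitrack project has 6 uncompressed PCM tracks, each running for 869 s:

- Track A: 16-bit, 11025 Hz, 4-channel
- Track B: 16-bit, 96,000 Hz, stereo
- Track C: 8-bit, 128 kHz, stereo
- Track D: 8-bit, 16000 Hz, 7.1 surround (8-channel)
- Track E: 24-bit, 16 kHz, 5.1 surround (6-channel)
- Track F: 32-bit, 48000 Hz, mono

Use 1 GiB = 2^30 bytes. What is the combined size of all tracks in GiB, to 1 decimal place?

1.1 GiB

Track A: 11,025 × 869 × 2 × 4 = 76,645,800 bytes.
Track B: 96,000 × 869 × 2 × 2 = 333,696,000 bytes.
Track C: 128,000 × 869 × 1 × 2 = 222,464,000 bytes.
Track D: 16,000 × 869 × 1 × 8 = 111,232,000 bytes.
Track E: 16,000 × 869 × 3 × 6 = 250,272,000 bytes.
Track F: 48,000 × 869 × 4 × 1 = 166,848,000 bytes.
Total = 1,161,157,800 bytes = 1.1 GiB.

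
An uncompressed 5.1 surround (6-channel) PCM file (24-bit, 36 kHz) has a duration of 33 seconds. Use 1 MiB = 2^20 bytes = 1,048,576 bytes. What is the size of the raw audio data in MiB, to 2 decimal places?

20.39 MiB

Bytes = 36,000 samples/s × 33 s × 3 bytes/sample × 6 ch = 21,384,000 bytes.
21,384,000 / 1,048,576 = 20.39 MiB.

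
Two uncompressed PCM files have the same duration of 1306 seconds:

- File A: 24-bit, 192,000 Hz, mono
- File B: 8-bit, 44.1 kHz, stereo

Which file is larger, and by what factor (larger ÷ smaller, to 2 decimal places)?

File A: 192,000 × 3 × 1 = 576,000 bytes/s.
File B: 44,100 × 1 × 2 = 88,200 bytes/s.
File A is larger; ratio = 752,256,000 / 115,189,200 = 6.53.

File A, by a factor of 6.53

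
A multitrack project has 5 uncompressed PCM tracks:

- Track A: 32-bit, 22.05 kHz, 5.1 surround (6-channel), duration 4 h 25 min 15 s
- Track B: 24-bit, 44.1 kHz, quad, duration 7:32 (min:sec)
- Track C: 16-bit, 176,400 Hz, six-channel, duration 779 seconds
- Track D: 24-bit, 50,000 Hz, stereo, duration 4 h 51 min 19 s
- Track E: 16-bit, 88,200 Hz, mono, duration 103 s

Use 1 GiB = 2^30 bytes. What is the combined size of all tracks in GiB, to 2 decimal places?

14.50 GiB

Track A: 4 h 25 min 15 s = 15,915 s; 22,050 × 15,915 × 4 × 6 = 8,422,218,000 bytes.
Track B: 7:32 (min:sec) = 452 s; 44,100 × 452 × 3 × 4 = 239,198,400 bytes.
Track C: 176,400 × 779 × 2 × 6 = 1,648,987,200 bytes.
Track D: 4 h 51 min 19 s = 17,479 s; 50,000 × 17,479 × 3 × 2 = 5,243,700,000 bytes.
Track E: 88,200 × 103 × 2 × 1 = 18,169,200 bytes.
Total = 15,572,272,800 bytes = 14.50 GiB.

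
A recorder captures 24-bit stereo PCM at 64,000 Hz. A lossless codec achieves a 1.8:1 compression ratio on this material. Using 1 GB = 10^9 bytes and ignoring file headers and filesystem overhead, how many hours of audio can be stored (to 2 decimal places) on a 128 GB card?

Uncompressed byte rate = 64,000 × 3 × 2 = 384,000 bytes/s.
After 1.8:1 compression, effective rate ≈ 213333.33 bytes/s.
Capacity = 128 × 1,000,000,000 = 128,000,000,000 bytes.
128,000,000,000 / effective rate ≈ 600000 s → 166.67 hours.

166.67 hours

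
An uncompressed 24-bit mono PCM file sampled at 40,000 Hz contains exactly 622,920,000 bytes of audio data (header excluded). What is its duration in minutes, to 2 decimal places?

Byte rate = 40,000 × 3 × 1 = 120,000 bytes/s.
Duration = 622,920,000 / 120,000 = 5,191 s.
5,191 s / 60 = 86.52 minutes.

86.52 minutes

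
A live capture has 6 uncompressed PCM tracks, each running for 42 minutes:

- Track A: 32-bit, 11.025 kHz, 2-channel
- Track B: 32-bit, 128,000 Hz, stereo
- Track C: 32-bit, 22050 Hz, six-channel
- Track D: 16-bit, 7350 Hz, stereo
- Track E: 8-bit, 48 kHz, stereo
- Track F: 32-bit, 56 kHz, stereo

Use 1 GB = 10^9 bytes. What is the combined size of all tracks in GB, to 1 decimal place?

5.6 GB

42 minutes = 2,520 s.
Track A: 11,025 × 2,520 × 4 × 2 = 222,264,000 bytes.
Track B: 128,000 × 2,520 × 4 × 2 = 2,580,480,000 bytes.
Track C: 22,050 × 2,520 × 4 × 6 = 1,333,584,000 bytes.
Track D: 7,350 × 2,520 × 2 × 2 = 74,088,000 bytes.
Track E: 48,000 × 2,520 × 1 × 2 = 241,920,000 bytes.
Track F: 56,000 × 2,520 × 4 × 2 = 1,128,960,000 bytes.
Total = 5,581,296,000 bytes = 5.6 GB.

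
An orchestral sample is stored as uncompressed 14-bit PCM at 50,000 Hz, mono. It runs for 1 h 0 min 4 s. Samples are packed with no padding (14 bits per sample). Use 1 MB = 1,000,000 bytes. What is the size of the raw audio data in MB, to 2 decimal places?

Duration = 1 h 0 min 4 s = 3,604 s.
Bits = 50,000 × 3,604 × 14 × 1 = 2,522,800,000 bits = 315,350,000 bytes.
315,350,000 / 1,000,000 = 315.35 MB.

315.35 MB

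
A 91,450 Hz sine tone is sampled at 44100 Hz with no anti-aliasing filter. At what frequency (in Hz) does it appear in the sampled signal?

3,250 Hz

Nyquist = 44,100/2 = 22,050 Hz; 91,450 Hz exceeds it.
Alias = |91,450 − 2×44,100| = |91,450 − 88,200| = 3,250 Hz.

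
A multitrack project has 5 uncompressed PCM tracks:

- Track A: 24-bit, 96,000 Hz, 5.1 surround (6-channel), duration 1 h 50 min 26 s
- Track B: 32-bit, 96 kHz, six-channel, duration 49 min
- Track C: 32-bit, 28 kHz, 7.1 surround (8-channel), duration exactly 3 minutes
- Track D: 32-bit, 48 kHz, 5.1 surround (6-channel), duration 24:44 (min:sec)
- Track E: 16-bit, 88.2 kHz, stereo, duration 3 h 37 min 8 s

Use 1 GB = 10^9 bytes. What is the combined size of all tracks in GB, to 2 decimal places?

24.69 GB

Track A: 1 h 50 min 26 s = 6,626 s; 96,000 × 6,626 × 3 × 6 = 11,449,728,000 bytes.
Track B: 49 min = 2,940 s; 96,000 × 2,940 × 4 × 6 = 6,773,760,000 bytes.
Track C: exactly 3 minutes = 180 s; 28,000 × 180 × 4 × 8 = 161,280,000 bytes.
Track D: 24:44 (min:sec) = 1,484 s; 48,000 × 1,484 × 4 × 6 = 1,709,568,000 bytes.
Track E: 3 h 37 min 8 s = 13,028 s; 88,200 × 13,028 × 2 × 2 = 4,596,278,400 bytes.
Total = 24,690,614,400 bytes = 24.69 GB.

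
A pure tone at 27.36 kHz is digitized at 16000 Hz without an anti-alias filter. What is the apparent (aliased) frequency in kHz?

4.64 kHz

Nyquist = 16,000/2 = 8,000 Hz; 27,360 Hz exceeds it.
Alias = |27,360 − 2×16,000| = |27,360 − 32,000| = 4,640 Hz = 4.64 kHz.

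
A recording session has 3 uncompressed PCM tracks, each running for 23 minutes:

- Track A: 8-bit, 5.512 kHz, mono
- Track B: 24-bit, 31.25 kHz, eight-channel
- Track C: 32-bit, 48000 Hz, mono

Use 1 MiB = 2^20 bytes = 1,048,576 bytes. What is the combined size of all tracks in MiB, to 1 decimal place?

1247.0 MiB

23 minutes = 1,380 s.
Track A: 5,512 × 1,380 × 1 × 1 = 7,606,560 bytes.
Track B: 31,250 × 1,380 × 3 × 8 = 1,035,000,000 bytes.
Track C: 48,000 × 1,380 × 4 × 1 = 264,960,000 bytes.
Total = 1,307,566,560 bytes = 1247.0 MiB.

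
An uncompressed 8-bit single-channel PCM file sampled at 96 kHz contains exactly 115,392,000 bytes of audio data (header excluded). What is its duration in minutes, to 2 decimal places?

Byte rate = 96,000 × 1 × 1 = 96,000 bytes/s.
Duration = 115,392,000 / 96,000 = 1,202 s.
1,202 s / 60 = 20.03 minutes.

20.03 minutes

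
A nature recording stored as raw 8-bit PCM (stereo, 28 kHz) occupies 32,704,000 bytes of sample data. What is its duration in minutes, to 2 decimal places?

9.73 minutes

Byte rate = 28,000 × 1 × 2 = 56,000 bytes/s.
Duration = 32,704,000 / 56,000 = 584 s.
584 s / 60 = 9.73 minutes.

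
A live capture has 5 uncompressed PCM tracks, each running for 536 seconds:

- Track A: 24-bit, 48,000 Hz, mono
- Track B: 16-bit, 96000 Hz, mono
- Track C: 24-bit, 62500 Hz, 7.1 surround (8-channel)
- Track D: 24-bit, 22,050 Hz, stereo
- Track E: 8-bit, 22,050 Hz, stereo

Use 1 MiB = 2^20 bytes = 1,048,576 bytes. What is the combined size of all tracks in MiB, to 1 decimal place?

Track A: 48,000 × 536 × 3 × 1 = 77,184,000 bytes.
Track B: 96,000 × 536 × 2 × 1 = 102,912,000 bytes.
Track C: 62,500 × 536 × 3 × 8 = 804,000,000 bytes.
Track D: 22,050 × 536 × 3 × 2 = 70,912,800 bytes.
Track E: 22,050 × 536 × 1 × 2 = 23,637,600 bytes.
Total = 1,078,646,400 bytes = 1028.7 MiB.

1028.7 MiB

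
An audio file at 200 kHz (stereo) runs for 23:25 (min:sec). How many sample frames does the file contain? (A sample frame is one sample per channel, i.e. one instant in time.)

23:25 (min:sec) = 1,405 s.
200,000 samples/s × 1,405 s = 281,000,000 frames.

281,000,000 sample frames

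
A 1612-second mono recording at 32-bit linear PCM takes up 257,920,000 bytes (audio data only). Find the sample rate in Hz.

40,000 Hz

Bytes = sample_rate × seconds × bytes_per_sample × channels.
sample_rate = 257,920,000 / (1,612 × 4 × 1) = 257,920,000 / 6,448 = 40,000 Hz.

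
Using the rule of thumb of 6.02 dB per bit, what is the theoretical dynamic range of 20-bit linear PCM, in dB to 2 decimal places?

20 × 6.02 = 120.40 dB.

120.40 dB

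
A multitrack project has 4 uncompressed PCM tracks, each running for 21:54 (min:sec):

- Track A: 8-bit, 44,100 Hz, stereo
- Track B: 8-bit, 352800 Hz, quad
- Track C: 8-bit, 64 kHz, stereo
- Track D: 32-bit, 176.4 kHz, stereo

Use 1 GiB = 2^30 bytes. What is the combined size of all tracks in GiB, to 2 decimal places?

3.72 GiB

21:54 (min:sec) = 1,314 s.
Track A: 44,100 × 1,314 × 1 × 2 = 115,894,800 bytes.
Track B: 352,800 × 1,314 × 1 × 4 = 1,854,316,800 bytes.
Track C: 64,000 × 1,314 × 1 × 2 = 168,192,000 bytes.
Track D: 176,400 × 1,314 × 4 × 2 = 1,854,316,800 bytes.
Total = 3,992,720,400 bytes = 3.72 GiB.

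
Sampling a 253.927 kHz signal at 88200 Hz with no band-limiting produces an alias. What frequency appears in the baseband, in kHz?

Nyquist = 88,200/2 = 44,100 Hz; 253,927 Hz exceeds it.
Alias = |253,927 − 3×88,200| = |253,927 − 264,600| = 10,673 Hz = 10.673 kHz.

10.673 kHz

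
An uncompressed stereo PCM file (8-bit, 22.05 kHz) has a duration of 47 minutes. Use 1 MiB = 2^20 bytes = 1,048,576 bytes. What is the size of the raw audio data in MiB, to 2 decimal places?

118.60 MiB

Duration = 47 minutes = 2,820 s.
Bytes = 22,050 samples/s × 2,820 s × 1 bytes/sample × 2 ch = 124,362,000 bytes.
124,362,000 / 1,048,576 = 118.60 MiB.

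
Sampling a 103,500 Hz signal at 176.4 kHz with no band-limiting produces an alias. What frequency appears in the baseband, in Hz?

72,900 Hz

Nyquist = 176,400/2 = 88,200 Hz; 103,500 Hz exceeds it.
Alias = |103,500 − 1×176,400| = |103,500 − 176,400| = 72,900 Hz.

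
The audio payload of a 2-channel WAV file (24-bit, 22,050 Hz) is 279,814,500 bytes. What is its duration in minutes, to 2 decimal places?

35.25 minutes

Byte rate = 22,050 × 3 × 2 = 132,300 bytes/s.
Duration = 279,814,500 / 132,300 = 2,115 s.
2,115 s / 60 = 35.25 minutes.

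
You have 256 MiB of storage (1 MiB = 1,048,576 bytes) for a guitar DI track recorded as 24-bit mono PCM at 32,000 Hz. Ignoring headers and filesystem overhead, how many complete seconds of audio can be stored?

Uncompressed byte rate = 32,000 × 3 × 1 = 96,000 bytes/s.
Capacity = 256 × 1,048,576 = 268,435,456 bytes.
268,435,456 / 96,000 ≈ 2796.2 s → 2,796 seconds.

2,796 seconds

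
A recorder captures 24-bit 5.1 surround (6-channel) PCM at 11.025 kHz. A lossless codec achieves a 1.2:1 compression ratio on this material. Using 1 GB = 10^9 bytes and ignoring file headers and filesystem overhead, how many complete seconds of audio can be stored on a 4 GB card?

24,187 seconds

Uncompressed byte rate = 11,025 × 3 × 6 = 198,450 bytes/s.
After 1.2:1 compression, effective rate ≈ 165375 bytes/s.
Capacity = 4 × 1,000,000,000 = 4,000,000,000 bytes.
4,000,000,000 / effective rate ≈ 24187.45 s → 24,187 seconds.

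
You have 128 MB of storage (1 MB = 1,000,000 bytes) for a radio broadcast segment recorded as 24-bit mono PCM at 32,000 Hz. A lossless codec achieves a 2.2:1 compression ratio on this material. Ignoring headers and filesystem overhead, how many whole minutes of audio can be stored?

Uncompressed byte rate = 32,000 × 3 × 1 = 96,000 bytes/s.
After 2.2:1 compression, effective rate ≈ 43636.36 bytes/s.
Capacity = 128 × 1,000,000 = 128,000,000 bytes.
128,000,000 / effective rate ≈ 2933.33 s → 48 minutes.

48 minutes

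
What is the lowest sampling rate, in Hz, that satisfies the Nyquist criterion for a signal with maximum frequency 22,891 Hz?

45,782 Hz

Minimum sample rate = 2 × 22,891 Hz = 45,782 Hz.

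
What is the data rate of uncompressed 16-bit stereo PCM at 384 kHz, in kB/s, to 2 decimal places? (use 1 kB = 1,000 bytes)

Bit rate = 384,000 × 16 × 2 = 12,288,000 bits/s.
12,288,000 / 8 = 1,536,000 B/s = 1536.00 kB/s.

1536.00 kB/s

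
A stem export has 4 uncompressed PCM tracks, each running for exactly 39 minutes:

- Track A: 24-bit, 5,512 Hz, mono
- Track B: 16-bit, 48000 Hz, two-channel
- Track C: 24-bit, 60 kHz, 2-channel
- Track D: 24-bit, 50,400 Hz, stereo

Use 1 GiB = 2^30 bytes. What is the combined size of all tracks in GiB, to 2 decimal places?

exactly 39 minutes = 2,340 s.
Track A: 5,512 × 2,340 × 3 × 1 = 38,694,240 bytes.
Track B: 48,000 × 2,340 × 2 × 2 = 449,280,000 bytes.
Track C: 60,000 × 2,340 × 3 × 2 = 842,400,000 bytes.
Track D: 50,400 × 2,340 × 3 × 2 = 707,616,000 bytes.
Total = 2,037,990,240 bytes = 1.90 GiB.

1.90 GiB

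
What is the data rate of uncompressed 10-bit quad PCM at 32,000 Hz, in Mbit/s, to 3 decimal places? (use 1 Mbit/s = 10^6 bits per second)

1.280 Mbit/s

Bit rate = 32,000 × 10 × 4 = 1,280,000 bits/s.
= 1.280 Mbit/s.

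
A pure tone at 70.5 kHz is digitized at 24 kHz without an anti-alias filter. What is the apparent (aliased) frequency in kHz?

1.5 kHz

Nyquist = 24,000/2 = 12,000 Hz; 70,500 Hz exceeds it.
Alias = |70,500 − 3×24,000| = |70,500 − 72,000| = 1,500 Hz = 1.5 kHz.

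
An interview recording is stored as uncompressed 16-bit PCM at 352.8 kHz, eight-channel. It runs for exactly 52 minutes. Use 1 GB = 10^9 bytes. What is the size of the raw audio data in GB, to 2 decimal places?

17.61 GB

Duration = exactly 52 minutes = 3,120 s.
Bytes = 352,800 samples/s × 3,120 s × 2 bytes/sample × 8 ch = 17,611,776,000 bytes.
17,611,776,000 / 1,000,000,000 = 17.61 GB.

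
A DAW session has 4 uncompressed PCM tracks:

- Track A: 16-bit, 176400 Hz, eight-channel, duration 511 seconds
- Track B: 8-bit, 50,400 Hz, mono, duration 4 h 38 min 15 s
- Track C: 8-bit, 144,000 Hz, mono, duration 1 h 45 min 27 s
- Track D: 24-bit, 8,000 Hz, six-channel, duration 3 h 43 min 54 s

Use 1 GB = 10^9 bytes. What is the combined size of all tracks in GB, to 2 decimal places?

5.13 GB

Track A: 176,400 × 511 × 2 × 8 = 1,442,246,400 bytes.
Track B: 4 h 38 min 15 s = 16,695 s; 50,400 × 16,695 × 1 × 1 = 841,428,000 bytes.
Track C: 1 h 45 min 27 s = 6,327 s; 144,000 × 6,327 × 1 × 1 = 911,088,000 bytes.
Track D: 3 h 43 min 54 s = 13,434 s; 8,000 × 13,434 × 3 × 6 = 1,934,496,000 bytes.
Total = 5,129,258,400 bytes = 5.13 GB.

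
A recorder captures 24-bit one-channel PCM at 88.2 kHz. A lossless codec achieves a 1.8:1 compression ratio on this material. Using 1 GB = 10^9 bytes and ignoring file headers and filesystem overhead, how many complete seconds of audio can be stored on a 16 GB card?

Uncompressed byte rate = 88,200 × 3 × 1 = 264,600 bytes/s.
After 1.8:1 compression, effective rate ≈ 147000 bytes/s.
Capacity = 16 × 1,000,000,000 = 16,000,000,000 bytes.
16,000,000,000 / effective rate ≈ 108843.54 s → 108,843 seconds.

108,843 seconds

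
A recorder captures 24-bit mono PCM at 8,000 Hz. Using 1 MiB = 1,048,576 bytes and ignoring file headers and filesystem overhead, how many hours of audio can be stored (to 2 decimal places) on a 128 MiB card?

1.55 hours

Uncompressed byte rate = 8,000 × 3 × 1 = 24,000 bytes/s.
Capacity = 128 × 1,048,576 = 134,217,728 bytes.
134,217,728 / 24,000 ≈ 5592.41 s → 1.55 hours.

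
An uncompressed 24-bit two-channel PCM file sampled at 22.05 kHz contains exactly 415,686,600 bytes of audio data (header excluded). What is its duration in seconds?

3,142 seconds

Byte rate = 22,050 × 3 × 2 = 132,300 bytes/s.
Duration = 415,686,600 / 132,300 = 3,142 s.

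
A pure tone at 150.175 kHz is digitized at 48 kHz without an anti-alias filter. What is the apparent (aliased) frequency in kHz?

Nyquist = 48,000/2 = 24,000 Hz; 150,175 Hz exceeds it.
Alias = |150,175 − 3×48,000| = |150,175 − 144,000| = 6,175 Hz = 6.175 kHz.

6.175 kHz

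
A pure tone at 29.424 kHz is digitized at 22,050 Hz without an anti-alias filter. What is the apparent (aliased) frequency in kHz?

7.374 kHz

Nyquist = 22,050/2 = 11,025 Hz; 29,424 Hz exceeds it.
Alias = |29,424 − 1×22,050| = |29,424 − 22,050| = 7,374 Hz = 7.374 kHz.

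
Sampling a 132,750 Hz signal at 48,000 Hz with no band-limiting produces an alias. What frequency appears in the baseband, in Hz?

11,250 Hz

Nyquist = 48,000/2 = 24,000 Hz; 132,750 Hz exceeds it.
Alias = |132,750 − 3×48,000| = |132,750 − 144,000| = 11,250 Hz.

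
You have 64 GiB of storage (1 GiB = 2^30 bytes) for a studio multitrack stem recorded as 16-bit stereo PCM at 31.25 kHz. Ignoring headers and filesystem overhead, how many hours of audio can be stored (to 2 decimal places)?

Uncompressed byte rate = 31,250 × 2 × 2 = 125,000 bytes/s.
Capacity = 64 × 1,073,741,824 = 68,719,476,736 bytes.
68,719,476,736 / 125,000 ≈ 549755.81 s → 152.71 hours.

152.71 hours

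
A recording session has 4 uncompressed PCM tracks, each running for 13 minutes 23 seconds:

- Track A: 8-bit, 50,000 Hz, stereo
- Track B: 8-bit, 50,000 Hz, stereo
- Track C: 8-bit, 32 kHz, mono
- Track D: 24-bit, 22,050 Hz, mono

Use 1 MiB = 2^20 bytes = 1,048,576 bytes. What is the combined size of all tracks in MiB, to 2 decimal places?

13 minutes 23 seconds = 803 s.
Track A: 50,000 × 803 × 1 × 2 = 80,300,000 bytes.
Track B: 50,000 × 803 × 1 × 2 = 80,300,000 bytes.
Track C: 32,000 × 803 × 1 × 1 = 25,696,000 bytes.
Track D: 22,050 × 803 × 3 × 1 = 53,118,450 bytes.
Total = 239,414,450 bytes = 228.32 MiB.

228.32 MiB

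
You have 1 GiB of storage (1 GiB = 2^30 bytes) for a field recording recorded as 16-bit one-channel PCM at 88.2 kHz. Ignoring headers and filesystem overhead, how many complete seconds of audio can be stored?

Uncompressed byte rate = 88,200 × 2 × 1 = 176,400 bytes/s.
Capacity = 1 × 1,073,741,824 = 1,073,741,824 bytes.
1,073,741,824 / 176,400 ≈ 6086.97 s → 6,086 seconds.

6,086 seconds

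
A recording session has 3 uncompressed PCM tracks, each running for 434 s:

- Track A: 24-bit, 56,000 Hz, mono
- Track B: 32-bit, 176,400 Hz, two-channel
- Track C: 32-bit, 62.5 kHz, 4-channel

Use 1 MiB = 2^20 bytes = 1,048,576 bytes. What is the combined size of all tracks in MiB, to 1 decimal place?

Track A: 56,000 × 434 × 3 × 1 = 72,912,000 bytes.
Track B: 176,400 × 434 × 4 × 2 = 612,460,800 bytes.
Track C: 62,500 × 434 × 4 × 4 = 434,000,000 bytes.
Total = 1,119,372,800 bytes = 1067.5 MiB.

1067.5 MiB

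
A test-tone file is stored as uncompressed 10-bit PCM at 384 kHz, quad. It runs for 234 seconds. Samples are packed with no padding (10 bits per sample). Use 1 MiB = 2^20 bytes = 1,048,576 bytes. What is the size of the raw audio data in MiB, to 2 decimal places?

428.47 MiB

Bits = 384,000 × 234 × 10 × 4 = 3,594,240,000 bits = 449,280,000 bytes.
449,280,000 / 1,048,576 = 428.47 MiB.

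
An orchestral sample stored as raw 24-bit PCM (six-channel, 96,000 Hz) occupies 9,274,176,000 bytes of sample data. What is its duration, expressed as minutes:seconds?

89:27

Byte rate = 96,000 × 3 × 6 = 1,728,000 bytes/s.
Duration = 9,274,176,000 / 1,728,000 = 5,367 s.
5,367 s = 89:27.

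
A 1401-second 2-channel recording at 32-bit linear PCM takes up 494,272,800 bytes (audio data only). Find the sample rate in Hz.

44,100 Hz

Bytes = sample_rate × seconds × bytes_per_sample × channels.
sample_rate = 494,272,800 / (1,401 × 4 × 2) = 494,272,800 / 11,208 = 44,100 Hz.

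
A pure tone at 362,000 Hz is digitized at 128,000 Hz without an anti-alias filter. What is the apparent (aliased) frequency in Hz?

22,000 Hz

Nyquist = 128,000/2 = 64,000 Hz; 362,000 Hz exceeds it.
Alias = |362,000 − 3×128,000| = |362,000 − 384,000| = 22,000 Hz.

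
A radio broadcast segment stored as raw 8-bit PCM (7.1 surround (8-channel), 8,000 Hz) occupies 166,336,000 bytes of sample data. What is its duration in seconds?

2,599 seconds

Byte rate = 8,000 × 1 × 8 = 64,000 bytes/s.
Duration = 166,336,000 / 64,000 = 2,599 s.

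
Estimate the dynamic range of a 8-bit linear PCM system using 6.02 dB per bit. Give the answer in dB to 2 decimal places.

8 × 6.02 = 48.16 dB.

48.16 dB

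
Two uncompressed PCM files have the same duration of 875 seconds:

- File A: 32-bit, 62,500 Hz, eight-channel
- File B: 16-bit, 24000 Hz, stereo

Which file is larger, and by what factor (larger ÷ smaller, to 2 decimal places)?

File A: 62,500 × 4 × 8 = 2,000,000 bytes/s.
File B: 24,000 × 2 × 2 = 96,000 bytes/s.
File A is larger; ratio = 1,750,000,000 / 84,000,000 = 20.83.

File A, by a factor of 20.83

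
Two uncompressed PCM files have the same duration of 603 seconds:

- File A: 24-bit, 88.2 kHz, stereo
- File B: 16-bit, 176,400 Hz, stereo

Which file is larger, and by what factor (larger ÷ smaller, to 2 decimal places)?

File A: 88,200 × 3 × 2 = 529,200 bytes/s.
File B: 176,400 × 2 × 2 = 705,600 bytes/s.
File B is larger; ratio = 425,476,800 / 319,107,600 = 1.33.

File B, by a factor of 1.33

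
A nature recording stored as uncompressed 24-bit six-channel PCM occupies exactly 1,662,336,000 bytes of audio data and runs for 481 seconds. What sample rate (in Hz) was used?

Bytes = sample_rate × seconds × bytes_per_sample × channels.
sample_rate = 1,662,336,000 / (481 × 3 × 6) = 1,662,336,000 / 8,658 = 192,000 Hz.

192,000 Hz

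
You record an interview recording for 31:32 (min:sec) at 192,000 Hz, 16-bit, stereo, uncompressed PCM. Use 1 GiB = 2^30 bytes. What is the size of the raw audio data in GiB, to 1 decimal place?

1.4 GiB

Duration = 31:32 (min:sec) = 1,892 s.
Bytes = 192,000 samples/s × 1,892 s × 2 bytes/sample × 2 ch = 1,453,056,000 bytes.
1,453,056,000 / 1,073,741,824 = 1.4 GiB.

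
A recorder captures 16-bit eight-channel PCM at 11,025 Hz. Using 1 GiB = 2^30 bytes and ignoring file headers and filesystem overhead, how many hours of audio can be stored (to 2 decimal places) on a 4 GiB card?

Uncompressed byte rate = 11,025 × 2 × 8 = 176,400 bytes/s.
Capacity = 4 × 1,073,741,824 = 4,294,967,296 bytes.
4,294,967,296 / 176,400 ≈ 24347.89 s → 6.76 hours.

6.76 hours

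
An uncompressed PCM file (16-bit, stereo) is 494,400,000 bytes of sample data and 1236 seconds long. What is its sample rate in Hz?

Bytes = sample_rate × seconds × bytes_per_sample × channels.
sample_rate = 494,400,000 / (1,236 × 2 × 2) = 494,400,000 / 4,944 = 100,000 Hz.

100,000 Hz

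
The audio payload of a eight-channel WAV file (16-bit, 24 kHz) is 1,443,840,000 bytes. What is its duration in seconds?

3,760 seconds

Byte rate = 24,000 × 2 × 8 = 384,000 bytes/s.
Duration = 1,443,840,000 / 384,000 = 3,760 s.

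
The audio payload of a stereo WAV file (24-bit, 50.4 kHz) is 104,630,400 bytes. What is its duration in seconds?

346 seconds

Byte rate = 50,400 × 3 × 2 = 302,400 bytes/s.
Duration = 104,630,400 / 302,400 = 346 s.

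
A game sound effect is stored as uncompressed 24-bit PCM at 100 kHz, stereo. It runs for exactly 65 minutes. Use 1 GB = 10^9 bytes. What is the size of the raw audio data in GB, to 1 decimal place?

2.3 GB

Duration = exactly 65 minutes = 3,900 s.
Bytes = 100,000 samples/s × 3,900 s × 3 bytes/sample × 2 ch = 2,340,000,000 bytes.
2,340,000,000 / 1,000,000,000 = 2.3 GB.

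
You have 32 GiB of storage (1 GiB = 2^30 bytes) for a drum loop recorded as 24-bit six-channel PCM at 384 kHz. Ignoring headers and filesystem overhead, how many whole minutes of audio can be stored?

82 minutes

Uncompressed byte rate = 384,000 × 3 × 6 = 6,912,000 bytes/s.
Capacity = 32 × 1,073,741,824 = 34,359,738,368 bytes.
34,359,738,368 / 6,912,000 ≈ 4971.03 s → 82 minutes.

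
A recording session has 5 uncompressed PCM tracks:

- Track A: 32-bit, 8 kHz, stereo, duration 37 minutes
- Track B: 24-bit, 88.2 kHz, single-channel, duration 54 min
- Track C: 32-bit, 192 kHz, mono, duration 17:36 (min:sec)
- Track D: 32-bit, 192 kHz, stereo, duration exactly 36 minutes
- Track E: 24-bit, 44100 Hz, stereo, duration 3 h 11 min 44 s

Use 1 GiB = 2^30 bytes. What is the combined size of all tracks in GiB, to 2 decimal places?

Track A: 37 minutes = 2,220 s; 8,000 × 2,220 × 4 × 2 = 142,080,000 bytes.
Track B: 54 min = 3,240 s; 88,200 × 3,240 × 3 × 1 = 857,304,000 bytes.
Track C: 17:36 (min:sec) = 1,056 s; 192,000 × 1,056 × 4 × 1 = 811,008,000 bytes.
Track D: exactly 36 minutes = 2,160 s; 192,000 × 2,160 × 4 × 2 = 3,317,760,000 bytes.
Track E: 3 h 11 min 44 s = 11,504 s; 44,100 × 11,504 × 3 × 2 = 3,043,958,400 bytes.
Total = 8,172,110,400 bytes = 7.61 GiB.

7.61 GiB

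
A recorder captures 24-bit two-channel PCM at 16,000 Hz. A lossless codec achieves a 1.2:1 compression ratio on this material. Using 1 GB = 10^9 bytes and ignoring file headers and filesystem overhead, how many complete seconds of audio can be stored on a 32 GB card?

400,000 seconds

Uncompressed byte rate = 16,000 × 3 × 2 = 96,000 bytes/s.
After 1.2:1 compression, effective rate ≈ 80000 bytes/s.
Capacity = 32 × 1,000,000,000 = 32,000,000,000 bytes.
32,000,000,000 / effective rate ≈ 400000 s → 400,000 seconds.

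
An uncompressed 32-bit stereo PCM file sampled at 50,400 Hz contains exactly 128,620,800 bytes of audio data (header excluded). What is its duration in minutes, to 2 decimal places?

Byte rate = 50,400 × 4 × 2 = 403,200 bytes/s.
Duration = 128,620,800 / 403,200 = 319 s.
319 s / 60 = 5.32 minutes.

5.32 minutes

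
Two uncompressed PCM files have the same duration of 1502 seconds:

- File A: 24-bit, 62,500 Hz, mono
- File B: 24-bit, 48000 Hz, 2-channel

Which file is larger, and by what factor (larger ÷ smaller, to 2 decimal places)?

File A: 62,500 × 3 × 1 = 187,500 bytes/s.
File B: 48,000 × 3 × 2 = 288,000 bytes/s.
File B is larger; ratio = 432,576,000 / 281,625,000 = 1.54.

File B, by a factor of 1.54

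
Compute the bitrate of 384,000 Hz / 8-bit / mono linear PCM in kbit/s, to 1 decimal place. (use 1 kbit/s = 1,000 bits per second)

3072.0 kbit/s

Bit rate = 384,000 × 8 × 1 = 3,072,000 bits/s.
= 3072.0 kbit/s.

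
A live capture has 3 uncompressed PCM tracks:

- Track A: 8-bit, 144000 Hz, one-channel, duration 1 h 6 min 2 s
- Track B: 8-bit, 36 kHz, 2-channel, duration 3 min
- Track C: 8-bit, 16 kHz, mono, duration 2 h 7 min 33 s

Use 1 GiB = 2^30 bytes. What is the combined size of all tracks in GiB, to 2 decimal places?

Track A: 1 h 6 min 2 s = 3,962 s; 144,000 × 3,962 × 1 × 1 = 570,528,000 bytes.
Track B: 3 min = 180 s; 36,000 × 180 × 1 × 2 = 12,960,000 bytes.
Track C: 2 h 7 min 33 s = 7,653 s; 16,000 × 7,653 × 1 × 1 = 122,448,000 bytes.
Total = 705,936,000 bytes = 0.66 GiB.

0.66 GiB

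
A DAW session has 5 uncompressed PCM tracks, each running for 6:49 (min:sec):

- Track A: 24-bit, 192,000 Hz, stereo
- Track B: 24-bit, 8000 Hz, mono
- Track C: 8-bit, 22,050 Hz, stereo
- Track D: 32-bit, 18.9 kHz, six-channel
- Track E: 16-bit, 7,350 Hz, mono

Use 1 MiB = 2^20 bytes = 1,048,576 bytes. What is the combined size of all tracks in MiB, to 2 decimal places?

658.57 MiB

6:49 (min:sec) = 409 s.
Track A: 192,000 × 409 × 3 × 2 = 471,168,000 bytes.
Track B: 8,000 × 409 × 3 × 1 = 9,816,000 bytes.
Track C: 22,050 × 409 × 1 × 2 = 18,036,900 bytes.
Track D: 18,900 × 409 × 4 × 6 = 185,522,400 bytes.
Track E: 7,350 × 409 × 2 × 1 = 6,012,300 bytes.
Total = 690,555,600 bytes = 658.57 MiB.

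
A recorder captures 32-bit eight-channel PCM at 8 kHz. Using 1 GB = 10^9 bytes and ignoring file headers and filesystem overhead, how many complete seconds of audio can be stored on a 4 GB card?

Uncompressed byte rate = 8,000 × 4 × 8 = 256,000 bytes/s.
Capacity = 4 × 1,000,000,000 = 4,000,000,000 bytes.
4,000,000,000 / 256,000 ≈ 15625 s → 15,625 seconds.

15,625 seconds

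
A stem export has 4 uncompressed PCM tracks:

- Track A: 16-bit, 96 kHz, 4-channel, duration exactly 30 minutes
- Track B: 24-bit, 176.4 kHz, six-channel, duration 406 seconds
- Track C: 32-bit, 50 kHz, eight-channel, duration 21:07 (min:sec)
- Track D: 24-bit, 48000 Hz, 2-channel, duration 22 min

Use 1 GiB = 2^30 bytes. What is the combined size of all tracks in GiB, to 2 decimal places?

4.73 GiB

Track A: exactly 30 minutes = 1,800 s; 96,000 × 1,800 × 2 × 4 = 1,382,400,000 bytes.
Track B: 176,400 × 406 × 3 × 6 = 1,289,131,200 bytes.
Track C: 21:07 (min:sec) = 1,267 s; 50,000 × 1,267 × 4 × 8 = 2,027,200,000 bytes.
Track D: 22 min = 1,320 s; 48,000 × 1,320 × 3 × 2 = 380,160,000 bytes.
Total = 5,078,891,200 bytes = 4.73 GiB.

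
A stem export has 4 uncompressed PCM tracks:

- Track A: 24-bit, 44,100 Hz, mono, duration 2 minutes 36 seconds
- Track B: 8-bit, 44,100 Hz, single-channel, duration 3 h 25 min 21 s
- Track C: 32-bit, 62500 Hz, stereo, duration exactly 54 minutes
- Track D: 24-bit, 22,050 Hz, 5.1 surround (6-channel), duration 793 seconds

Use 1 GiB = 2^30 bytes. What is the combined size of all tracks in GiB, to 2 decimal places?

Track A: 2 minutes 36 seconds = 156 s; 44,100 × 156 × 3 × 1 = 20,638,800 bytes.
Track B: 3 h 25 min 21 s = 12,321 s; 44,100 × 12,321 × 1 × 1 = 543,356,100 bytes.
Track C: exactly 54 minutes = 3,240 s; 62,500 × 3,240 × 4 × 2 = 1,620,000,000 bytes.
Track D: 22,050 × 793 × 3 × 6 = 314,741,700 bytes.
Total = 2,498,736,600 bytes = 2.33 GiB.

2.33 GiB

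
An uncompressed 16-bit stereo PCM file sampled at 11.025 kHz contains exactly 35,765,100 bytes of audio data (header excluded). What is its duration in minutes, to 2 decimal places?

Byte rate = 11,025 × 2 × 2 = 44,100 bytes/s.
Duration = 35,765,100 / 44,100 = 811 s.
811 s / 60 = 13.52 minutes.

13.52 minutes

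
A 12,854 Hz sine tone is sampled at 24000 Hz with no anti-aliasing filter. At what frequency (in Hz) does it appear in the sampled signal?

11,146 Hz

Nyquist = 24,000/2 = 12,000 Hz; 12,854 Hz exceeds it.
Alias = |12,854 − 1×24,000| = |12,854 − 24,000| = 11,146 Hz.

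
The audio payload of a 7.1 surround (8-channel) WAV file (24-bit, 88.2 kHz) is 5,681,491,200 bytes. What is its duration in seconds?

Byte rate = 88,200 × 3 × 8 = 2,116,800 bytes/s.
Duration = 5,681,491,200 / 2,116,800 = 2,684 s.

2,684 seconds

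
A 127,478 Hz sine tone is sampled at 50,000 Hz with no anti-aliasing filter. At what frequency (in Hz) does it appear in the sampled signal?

22,522 Hz

Nyquist = 50,000/2 = 25,000 Hz; 127,478 Hz exceeds it.
Alias = |127,478 − 3×50,000| = |127,478 − 150,000| = 22,522 Hz.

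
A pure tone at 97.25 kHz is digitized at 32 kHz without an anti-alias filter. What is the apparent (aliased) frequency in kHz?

Nyquist = 32,000/2 = 16,000 Hz; 97,250 Hz exceeds it.
Alias = |97,250 − 3×32,000| = |97,250 − 96,000| = 1,250 Hz = 1.25 kHz.

1.25 kHz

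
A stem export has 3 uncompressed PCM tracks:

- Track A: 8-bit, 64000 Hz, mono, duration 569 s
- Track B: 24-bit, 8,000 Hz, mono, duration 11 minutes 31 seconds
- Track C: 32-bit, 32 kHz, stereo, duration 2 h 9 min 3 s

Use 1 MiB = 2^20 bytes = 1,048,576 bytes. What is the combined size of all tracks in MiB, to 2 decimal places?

Track A: 64,000 × 569 × 1 × 1 = 36,416,000 bytes.
Track B: 11 minutes 31 seconds = 691 s; 8,000 × 691 × 3 × 1 = 16,584,000 bytes.
Track C: 2 h 9 min 3 s = 7,743 s; 32,000 × 7,743 × 4 × 2 = 1,982,208,000 bytes.
Total = 2,035,208,000 bytes = 1940.93 MiB.

1940.93 MiB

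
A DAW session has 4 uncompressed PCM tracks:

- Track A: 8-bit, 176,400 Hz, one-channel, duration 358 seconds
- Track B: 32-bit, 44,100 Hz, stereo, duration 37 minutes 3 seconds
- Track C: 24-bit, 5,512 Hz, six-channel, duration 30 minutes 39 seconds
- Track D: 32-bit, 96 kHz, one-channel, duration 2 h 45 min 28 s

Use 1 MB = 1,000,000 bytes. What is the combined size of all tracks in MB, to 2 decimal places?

Track A: 176,400 × 358 × 1 × 1 = 63,151,200 bytes.
Track B: 37 minutes 3 seconds = 2,223 s; 44,100 × 2,223 × 4 × 2 = 784,274,400 bytes.
Track C: 30 minutes 39 seconds = 1,839 s; 5,512 × 1,839 × 3 × 6 = 182,458,224 bytes.
Track D: 2 h 45 min 28 s = 9,928 s; 96,000 × 9,928 × 4 × 1 = 3,812,352,000 bytes.
Total = 4,842,235,824 bytes = 4842.24 MB.

4842.24 MB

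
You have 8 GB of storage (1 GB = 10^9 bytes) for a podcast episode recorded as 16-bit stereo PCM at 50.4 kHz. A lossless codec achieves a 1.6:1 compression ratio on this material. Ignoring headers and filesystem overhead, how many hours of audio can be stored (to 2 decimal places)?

17.64 hours

Uncompressed byte rate = 50,400 × 2 × 2 = 201,600 bytes/s.
After 1.6:1 compression, effective rate ≈ 126000 bytes/s.
Capacity = 8 × 1,000,000,000 = 8,000,000,000 bytes.
8,000,000,000 / effective rate ≈ 63492.06 s → 17.64 hours.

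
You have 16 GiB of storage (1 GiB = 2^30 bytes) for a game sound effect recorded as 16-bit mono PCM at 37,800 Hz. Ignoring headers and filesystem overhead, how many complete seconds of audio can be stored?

227,246 seconds

Uncompressed byte rate = 37,800 × 2 × 1 = 75,600 bytes/s.
Capacity = 16 × 1,073,741,824 = 17,179,869,184 bytes.
17,179,869,184 / 75,600 ≈ 227246.95 s → 227,246 seconds.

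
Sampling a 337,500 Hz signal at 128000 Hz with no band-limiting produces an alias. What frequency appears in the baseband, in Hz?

Nyquist = 128,000/2 = 64,000 Hz; 337,500 Hz exceeds it.
Alias = |337,500 − 3×128,000| = |337,500 − 384,000| = 46,500 Hz.

46,500 Hz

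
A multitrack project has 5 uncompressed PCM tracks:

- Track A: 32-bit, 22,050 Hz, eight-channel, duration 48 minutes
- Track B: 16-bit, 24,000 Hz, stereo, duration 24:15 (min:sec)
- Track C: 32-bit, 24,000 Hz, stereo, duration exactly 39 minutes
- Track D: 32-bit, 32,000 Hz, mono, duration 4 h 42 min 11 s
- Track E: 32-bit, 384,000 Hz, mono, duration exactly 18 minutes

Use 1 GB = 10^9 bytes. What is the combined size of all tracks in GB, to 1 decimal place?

6.4 GB

Track A: 48 minutes = 2,880 s; 22,050 × 2,880 × 4 × 8 = 2,032,128,000 bytes.
Track B: 24:15 (min:sec) = 1,455 s; 24,000 × 1,455 × 2 × 2 = 139,680,000 bytes.
Track C: exactly 39 minutes = 2,340 s; 24,000 × 2,340 × 4 × 2 = 449,280,000 bytes.
Track D: 4 h 42 min 11 s = 16,931 s; 32,000 × 16,931 × 4 × 1 = 2,167,168,000 bytes.
Track E: exactly 18 minutes = 1,080 s; 384,000 × 1,080 × 4 × 1 = 1,658,880,000 bytes.
Total = 6,447,136,000 bytes = 6.4 GB.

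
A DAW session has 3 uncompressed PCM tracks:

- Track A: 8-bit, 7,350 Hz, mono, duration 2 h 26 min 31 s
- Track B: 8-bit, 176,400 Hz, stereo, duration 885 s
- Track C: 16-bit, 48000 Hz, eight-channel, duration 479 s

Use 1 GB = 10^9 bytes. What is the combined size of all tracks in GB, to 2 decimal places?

Track A: 2 h 26 min 31 s = 8,791 s; 7,350 × 8,791 × 1 × 1 = 64,613,850 bytes.
Track B: 176,400 × 885 × 1 × 2 = 312,228,000 bytes.
Track C: 48,000 × 479 × 2 × 8 = 367,872,000 bytes.
Total = 744,713,850 bytes = 0.74 GB.

0.74 GB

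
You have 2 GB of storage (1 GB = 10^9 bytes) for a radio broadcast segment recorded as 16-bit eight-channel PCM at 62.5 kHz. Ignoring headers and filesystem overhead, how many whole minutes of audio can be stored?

Uncompressed byte rate = 62,500 × 2 × 8 = 1,000,000 bytes/s.
Capacity = 2 × 1,000,000,000 = 2,000,000,000 bytes.
2,000,000,000 / 1,000,000 ≈ 2000 s → 33 minutes.

33 minutes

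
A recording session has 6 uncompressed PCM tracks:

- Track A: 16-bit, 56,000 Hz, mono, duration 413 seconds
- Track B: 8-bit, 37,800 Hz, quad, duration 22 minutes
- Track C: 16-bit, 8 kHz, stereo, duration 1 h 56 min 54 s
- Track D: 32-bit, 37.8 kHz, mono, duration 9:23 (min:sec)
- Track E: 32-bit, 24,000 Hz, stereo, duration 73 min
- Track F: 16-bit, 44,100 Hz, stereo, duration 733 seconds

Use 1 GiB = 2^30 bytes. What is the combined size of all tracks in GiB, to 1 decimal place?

Track A: 56,000 × 413 × 2 × 1 = 46,256,000 bytes.
Track B: 22 minutes = 1,320 s; 37,800 × 1,320 × 1 × 4 = 199,584,000 bytes.
Track C: 1 h 56 min 54 s = 7,014 s; 8,000 × 7,014 × 2 × 2 = 224,448,000 bytes.
Track D: 9:23 (min:sec) = 563 s; 37,800 × 563 × 4 × 1 = 85,125,600 bytes.
Track E: 73 min = 4,380 s; 24,000 × 4,380 × 4 × 2 = 840,960,000 bytes.
Track F: 44,100 × 733 × 2 × 2 = 129,301,200 bytes.
Total = 1,525,674,800 bytes = 1.4 GiB.

1.4 GiB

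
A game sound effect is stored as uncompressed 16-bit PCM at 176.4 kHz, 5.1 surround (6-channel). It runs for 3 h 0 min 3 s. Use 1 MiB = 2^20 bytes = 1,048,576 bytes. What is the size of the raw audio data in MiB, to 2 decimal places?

21808.42 MiB

Duration = 3 h 0 min 3 s = 10,803 s.
Bytes = 176,400 samples/s × 10,803 s × 2 bytes/sample × 6 ch = 22,867,790,400 bytes.
22,867,790,400 / 1,048,576 = 21808.42 MiB.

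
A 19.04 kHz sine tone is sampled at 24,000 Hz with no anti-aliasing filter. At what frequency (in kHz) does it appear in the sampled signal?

Nyquist = 24,000/2 = 12,000 Hz; 19,040 Hz exceeds it.
Alias = |19,040 − 1×24,000| = |19,040 − 24,000| = 4,960 Hz = 4.96 kHz.

4.96 kHz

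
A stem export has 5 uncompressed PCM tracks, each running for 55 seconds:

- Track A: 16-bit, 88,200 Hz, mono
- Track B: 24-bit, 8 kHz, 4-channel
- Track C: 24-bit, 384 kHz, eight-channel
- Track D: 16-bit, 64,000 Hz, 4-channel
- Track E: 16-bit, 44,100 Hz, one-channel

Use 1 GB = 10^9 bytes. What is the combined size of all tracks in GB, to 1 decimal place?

Track A: 88,200 × 55 × 2 × 1 = 9,702,000 bytes.
Track B: 8,000 × 55 × 3 × 4 = 5,280,000 bytes.
Track C: 384,000 × 55 × 3 × 8 = 506,880,000 bytes.
Track D: 64,000 × 55 × 2 × 4 = 28,160,000 bytes.
Track E: 44,100 × 55 × 2 × 1 = 4,851,000 bytes.
Total = 554,873,000 bytes = 0.6 GB.

0.6 GB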